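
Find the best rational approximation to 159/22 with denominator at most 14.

Expand x = 159/22 as a continued fraction with the Euclidean algorithm:
  159 = 7*22 + 5, so a_0 = 7.
  22 = 4*5 + 2, so a_1 = 4.
  5 = 2*2 + 1, so a_2 = 2.
  2 = 2*1 + 0, so a_3 = 2.
so x = [7; 4, 2, 2].
Convergents (p_i = a_i*p_{i-1} + p_{i-2}, q_i = a_i*q_{i-1} + q_{i-2} with p_{-2}=0, p_{-1}=1, q_{-2}=1, q_{-1}=0), until the denominator exceeds 14:
  i=0: a_0=7, p_0 = 7*1 + 0 = 7, q_0 = 7*0 + 1 = 1.
  i=1: a_1=4, p_1 = 4*7 + 1 = 29, q_1 = 4*1 + 0 = 4.
  i=2: a_2=2, p_2 = 2*29 + 7 = 65, q_2 = 2*4 + 1 = 9.
  i=3: a_3=2, p_3 = 2*65 + 29 = 159, q_3 = 2*9 + 4 = 22.
q_3 = 22 > 14, so the last convergent with denominator <= 14 is p_2/q_2 = 65/9.
The closest fraction with denominator <= 14 is either p_2/q_2 or the intermediate fraction (k*p_2 + p_1)/(k*q_2 + q_1) with the largest k >= 1 whose denominator stays <= 14; these approach x as k grows, and every other convergent or intermediate fraction in range is farther away.
Largest k: floor((14 - q_1)/q_2) = floor((14 - 4)/9) = 1.
That gives (1*65 + 29)/(1*9 + 4) = 94/13.
Compare the errors: |x - 65/9| = |159*9 - 65*22|/(22*9) = 1/198, and |x - 94/13| = |159*13 - 94*22|/(22*13) = 1/286.
Cross-multiplying, 1*198 = 198 < 286 = 1*286, so 1/286 is smaller: the intermediate fraction 94/13 is closer to x than 65/9.

94/13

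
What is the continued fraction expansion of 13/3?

[4; 3]

Run the Euclidean algorithm on 13 and 3; the successive quotients are the partial quotients a_0, a_1, ... (each step inverts the fractional part left over by the previous one):
  13 = 4*3 + 1, so a_0 = 4.
  3 = 3*1 + 0, so a_1 = 3.
The remainder reaches 0 after 2 divisions, so the expansion has 2 partial quotients, read off in order.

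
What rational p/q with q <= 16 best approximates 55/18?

Expand x = 55/18 as a continued fraction with the Euclidean algorithm:
  55 = 3*18 + 1, so a_0 = 3.
  18 = 18*1 + 0, so a_1 = 18.
so x = [3; 18].
Convergents (p_i = a_i*p_{i-1} + p_{i-2}, q_i = a_i*q_{i-1} + q_{i-2} with p_{-2}=0, p_{-1}=1, q_{-2}=1, q_{-1}=0), until the denominator exceeds 16:
  i=0: a_0=3, p_0 = 3*1 + 0 = 3, q_0 = 3*0 + 1 = 1.
  i=1: a_1=18, p_1 = 18*3 + 1 = 55, q_1 = 18*1 + 0 = 18.
q_1 = 18 > 16, so the last convergent with denominator <= 16 is p_0/q_0 = 3/1.
The closest fraction with denominator <= 16 is either p_0/q_0 or the intermediate fraction (k*p_0 + p_{-1})/(k*q_0 + q_{-1}) with the largest k >= 1 whose denominator stays <= 16; these approach x as k grows, and every other convergent or intermediate fraction in range is farther away.
Largest k: floor((16 - q_{-1})/q_0) = floor((16 - 0)/1) = 16 (using the seeds p_{-1} = 1, q_{-1} = 0).
That gives (16*3 + 1)/(16*1 + 0) = 49/16.
Compare the errors: |x - 3/1| = |55*1 - 3*18|/(18*1) = 1/18, and |x - 49/16| = |55*16 - 49*18|/(18*16) = 2/288.
Cross-multiplying, 2*18 = 36 < 288 = 1*288, so 2/288 is smaller: the intermediate fraction 49/16 is closer to x than 3/1.

49/16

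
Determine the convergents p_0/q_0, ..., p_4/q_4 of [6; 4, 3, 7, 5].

6/1, 25/4, 81/13, 592/95, 3041/488

Using the convergent recurrence p_i = a_i*p_{i-1} + p_{i-2}, q_i = a_i*q_{i-1} + q_{i-2} with p_{-2}=0, p_{-1}=1, q_{-2}=1, q_{-1}=0:
  i=0: a_0=6, p_0 = 6*1 + 0 = 6, q_0 = 6*0 + 1 = 1.
  i=1: a_1=4, p_1 = 4*6 + 1 = 25, q_1 = 4*1 + 0 = 4.
  i=2: a_2=3, p_2 = 3*25 + 6 = 81, q_2 = 3*4 + 1 = 13.
  i=3: a_3=7, p_3 = 7*81 + 25 = 592, q_3 = 7*13 + 4 = 95.
  i=4: a_4=5, p_4 = 5*592 + 81 = 3041, q_4 = 5*95 + 13 = 488.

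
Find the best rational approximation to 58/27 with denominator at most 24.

Expand x = 58/27 as a continued fraction with the Euclidean algorithm:
  58 = 2*27 + 4, so a_0 = 2.
  27 = 6*4 + 3, so a_1 = 6.
  4 = 1*3 + 1, so a_2 = 1.
  3 = 3*1 + 0, so a_3 = 3.
so x = [2; 6, 1, 3].
Convergents (p_i = a_i*p_{i-1} + p_{i-2}, q_i = a_i*q_{i-1} + q_{i-2} with p_{-2}=0, p_{-1}=1, q_{-2}=1, q_{-1}=0), until the denominator exceeds 24:
  i=0: a_0=2, p_0 = 2*1 + 0 = 2, q_0 = 2*0 + 1 = 1.
  i=1: a_1=6, p_1 = 6*2 + 1 = 13, q_1 = 6*1 + 0 = 6.
  i=2: a_2=1, p_2 = 1*13 + 2 = 15, q_2 = 1*6 + 1 = 7.
  i=3: a_3=3, p_3 = 3*15 + 13 = 58, q_3 = 3*7 + 6 = 27.
q_3 = 27 > 24, so the last convergent with denominator <= 24 is p_2/q_2 = 15/7.
The closest fraction with denominator <= 24 is either p_2/q_2 or the intermediate fraction (k*p_2 + p_1)/(k*q_2 + q_1) with the largest k >= 1 whose denominator stays <= 24; these approach x as k grows, and every other convergent or intermediate fraction in range is farther away.
Largest k: floor((24 - q_1)/q_2) = floor((24 - 6)/7) = 2.
That gives (2*15 + 13)/(2*7 + 6) = 43/20.
Compare the errors: |x - 15/7| = |58*7 - 15*27|/(27*7) = 1/189, and |x - 43/20| = |58*20 - 43*27|/(27*20) = 1/540.
Cross-multiplying, 1*189 = 189 < 540 = 1*540, so 1/540 is smaller: the intermediate fraction 43/20 is closer to x than 15/7.

43/20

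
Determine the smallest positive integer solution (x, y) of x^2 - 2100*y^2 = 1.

(x, y) = (6049, 132)

First expand sqrt(2100) as a continued fraction. With x_i = (sqrt(2100) + m_i)/d_i and (m_0, d_0) = (0, 1): a_0 = floor(sqrt(2100)) = 45, since 45^2 = 2025 <= 2100 < 2116 = 46^2.
Iterate m_{i+1} = d_i*a_i - m_i, d_{i+1} = (2100 - m_{i+1}^2)/d_i, a_{i+1} = floor((a_0 + m_{i+1})/d_{i+1}):
  m_1 = 1*45 - 0 = 45, d_1 = (2100 - 45^2)/1 = 75/1 = 75, a_1 = floor((45 + 45)/75) = 1.
  m_2 = 75*1 - 45 = 30, d_2 = (2100 - 30^2)/75 = 1200/75 = 16, a_2 = floor((45 + 30)/16) = 4.
  m_3 = 16*4 - 30 = 34, d_3 = (2100 - 34^2)/16 = 944/16 = 59, a_3 = floor((45 + 34)/59) = 1.
  m_4 = 59*1 - 34 = 25, d_4 = (2100 - 25^2)/59 = 1475/59 = 25, a_4 = floor((45 + 25)/25) = 2.
  m_5 = 25*2 - 25 = 25, d_5 = (2100 - 25^2)/25 = 1475/25 = 59, a_5 = floor((45 + 25)/59) = 1.
  m_6 = 59*1 - 25 = 34, d_6 = (2100 - 34^2)/59 = 944/59 = 16, a_6 = floor((45 + 34)/16) = 4.
  m_7 = 16*4 - 34 = 30, d_7 = (2100 - 30^2)/16 = 1200/16 = 75, a_7 = floor((45 + 30)/75) = 1.
  m_8 = 75*1 - 30 = 45, d_8 = (2100 - 45^2)/75 = 75/75 = 1, a_8 = floor((45 + 45)/1) = 90.
  m_9 = 1*90 - 45 = 45, d_9 = (2100 - 45^2)/1 = 75/1 = 75: (m_9, d_9) = (m_1, d_1) = (45, 75), so from here the quotients repeat a_1, ..., a_8; the period length is 8.
So sqrt(2100) = [45; (1, 4, 1, 2, 1, 4, 1, 90)] with period length k = 8.
k is even, so the fundamental solution of x^2 - 2100y^2 = 1 is (p_{k-1}, q_{k-1}) = (p_7, q_7); compute convergents through index 7.
Convergents (p_i = a_i*p_{i-1} + p_{i-2}, q_i = a_i*q_{i-1} + q_{i-2} with p_{-2}=0, p_{-1}=1, q_{-2}=1, q_{-1}=0):
  i=0: a_0=45, p_0 = 45*1 + 0 = 45, q_0 = 45*0 + 1 = 1.
  i=1: a_1=1, p_1 = 1*45 + 1 = 46, q_1 = 1*1 + 0 = 1.
  i=2: a_2=4, p_2 = 4*46 + 45 = 229, q_2 = 4*1 + 1 = 5.
  i=3: a_3=1, p_3 = 1*229 + 46 = 275, q_3 = 1*5 + 1 = 6.
  i=4: a_4=2, p_4 = 2*275 + 229 = 779, q_4 = 2*6 + 5 = 17.
  i=5: a_5=1, p_5 = 1*779 + 275 = 1054, q_5 = 1*17 + 6 = 23.
  i=6: a_6=4, p_6 = 4*1054 + 779 = 4995, q_6 = 4*23 + 17 = 109.
  i=7: a_7=1, p_7 = 1*4995 + 1054 = 6049, q_7 = 1*109 + 23 = 132.
Check: 6049^2 - 2100*132^2 = 36590401 - 36590400 = 1, so (x, y) = (6049, 132) solves the equation, and by the theorem it is the least positive solution.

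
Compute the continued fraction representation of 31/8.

[3; 1, 7]

Run the Euclidean algorithm on 31 and 8; the successive quotients are the partial quotients a_0, a_1, ... (each step inverts the fractional part left over by the previous one):
  31 = 3*8 + 7, so a_0 = 3.
  8 = 1*7 + 1, so a_1 = 1.
  7 = 7*1 + 0, so a_2 = 7.
The remainder reaches 0 after 3 divisions, so the expansion has 3 partial quotients, read off in order.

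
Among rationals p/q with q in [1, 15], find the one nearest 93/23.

61/15

Expand x = 93/23 as a continued fraction with the Euclidean algorithm:
  93 = 4*23 + 1, so a_0 = 4.
  23 = 23*1 + 0, so a_1 = 23.
so x = [4; 23].
Convergents (p_i = a_i*p_{i-1} + p_{i-2}, q_i = a_i*q_{i-1} + q_{i-2} with p_{-2}=0, p_{-1}=1, q_{-2}=1, q_{-1}=0), until the denominator exceeds 15:
  i=0: a_0=4, p_0 = 4*1 + 0 = 4, q_0 = 4*0 + 1 = 1.
  i=1: a_1=23, p_1 = 23*4 + 1 = 93, q_1 = 23*1 + 0 = 23.
q_1 = 23 > 15, so the last convergent with denominator <= 15 is p_0/q_0 = 4/1.
The closest fraction with denominator <= 15 is either p_0/q_0 or the intermediate fraction (k*p_0 + p_{-1})/(k*q_0 + q_{-1}) with the largest k >= 1 whose denominator stays <= 15; these approach x as k grows, and every other convergent or intermediate fraction in range is farther away.
Largest k: floor((15 - q_{-1})/q_0) = floor((15 - 0)/1) = 15 (using the seeds p_{-1} = 1, q_{-1} = 0).
That gives (15*4 + 1)/(15*1 + 0) = 61/15.
Compare the errors: |x - 4/1| = |93*1 - 4*23|/(23*1) = 1/23, and |x - 61/15| = |93*15 - 61*23|/(23*15) = 8/345.
Cross-multiplying, 8*23 = 184 < 345 = 1*345, so 8/345 is smaller: the intermediate fraction 61/15 is closer to x than 4/1.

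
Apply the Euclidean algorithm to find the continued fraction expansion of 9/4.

Run the Euclidean algorithm on 9 and 4; the successive quotients are the partial quotients a_0, a_1, ... (each step inverts the fractional part left over by the previous one):
  9 = 2*4 + 1, so a_0 = 2.
  4 = 4*1 + 0, so a_1 = 4.
The remainder reaches 0 after 2 divisions, so the expansion has 2 partial quotients, read off in order.

[2; 4]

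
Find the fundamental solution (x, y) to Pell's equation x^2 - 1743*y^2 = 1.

(x, y) = (167, 4)

First expand sqrt(1743) as a continued fraction. With x_i = (sqrt(1743) + m_i)/d_i and (m_0, d_0) = (0, 1): a_0 = floor(sqrt(1743)) = 41, since 41^2 = 1681 <= 1743 < 1764 = 42^2.
Iterate m_{i+1} = d_i*a_i - m_i, d_{i+1} = (1743 - m_{i+1}^2)/d_i, a_{i+1} = floor((a_0 + m_{i+1})/d_{i+1}):
  m_1 = 1*41 - 0 = 41, d_1 = (1743 - 41^2)/1 = 62/1 = 62, a_1 = floor((41 + 41)/62) = 1.
  m_2 = 62*1 - 41 = 21, d_2 = (1743 - 21^2)/62 = 1302/62 = 21, a_2 = floor((41 + 21)/21) = 2.
  m_3 = 21*2 - 21 = 21, d_3 = (1743 - 21^2)/21 = 1302/21 = 62, a_3 = floor((41 + 21)/62) = 1.
  m_4 = 62*1 - 21 = 41, d_4 = (1743 - 41^2)/62 = 62/62 = 1, a_4 = floor((41 + 41)/1) = 82.
  m_5 = 1*82 - 41 = 41, d_5 = (1743 - 41^2)/1 = 62/1 = 62: (m_5, d_5) = (m_1, d_1) = (41, 62), so from here the quotients repeat a_1, ..., a_4; the period length is 4.
So sqrt(1743) = [41; (1, 2, 1, 82)] with period length k = 4.
k is even, so the fundamental solution of x^2 - 1743y^2 = 1 is (p_{k-1}, q_{k-1}) = (p_3, q_3); compute convergents through index 3.
Convergents (p_i = a_i*p_{i-1} + p_{i-2}, q_i = a_i*q_{i-1} + q_{i-2} with p_{-2}=0, p_{-1}=1, q_{-2}=1, q_{-1}=0):
  i=0: a_0=41, p_0 = 41*1 + 0 = 41, q_0 = 41*0 + 1 = 1.
  i=1: a_1=1, p_1 = 1*41 + 1 = 42, q_1 = 1*1 + 0 = 1.
  i=2: a_2=2, p_2 = 2*42 + 41 = 125, q_2 = 2*1 + 1 = 3.
  i=3: a_3=1, p_3 = 1*125 + 42 = 167, q_3 = 1*3 + 1 = 4.
Check: 167^2 - 1743*4^2 = 27889 - 27888 = 1, so (x, y) = (167, 4) solves the equation, and by the theorem it is the least positive solution.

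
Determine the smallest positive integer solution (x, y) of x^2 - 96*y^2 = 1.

(x, y) = (49, 5)

First expand sqrt(96) as a continued fraction. With x_i = (sqrt(96) + m_i)/d_i and (m_0, d_0) = (0, 1): a_0 = floor(sqrt(96)) = 9, since 9^2 = 81 <= 96 < 100 = 10^2.
Iterate m_{i+1} = d_i*a_i - m_i, d_{i+1} = (96 - m_{i+1}^2)/d_i, a_{i+1} = floor((a_0 + m_{i+1})/d_{i+1}):
  m_1 = 1*9 - 0 = 9, d_1 = (96 - 9^2)/1 = 15/1 = 15, a_1 = floor((9 + 9)/15) = 1.
  m_2 = 15*1 - 9 = 6, d_2 = (96 - 6^2)/15 = 60/15 = 4, a_2 = floor((9 + 6)/4) = 3.
  m_3 = 4*3 - 6 = 6, d_3 = (96 - 6^2)/4 = 60/4 = 15, a_3 = floor((9 + 6)/15) = 1.
  m_4 = 15*1 - 6 = 9, d_4 = (96 - 9^2)/15 = 15/15 = 1, a_4 = floor((9 + 9)/1) = 18.
  m_5 = 1*18 - 9 = 9, d_5 = (96 - 9^2)/1 = 15/1 = 15: (m_5, d_5) = (m_1, d_1) = (9, 15), so from here the quotients repeat a_1, ..., a_4; the period length is 4.
So sqrt(96) = [9; (1, 3, 1, 18)] with period length k = 4.
k is even, so the fundamental solution of x^2 - 96y^2 = 1 is (p_{k-1}, q_{k-1}) = (p_3, q_3); compute convergents through index 3.
Convergents (p_i = a_i*p_{i-1} + p_{i-2}, q_i = a_i*q_{i-1} + q_{i-2} with p_{-2}=0, p_{-1}=1, q_{-2}=1, q_{-1}=0):
  i=0: a_0=9, p_0 = 9*1 + 0 = 9, q_0 = 9*0 + 1 = 1.
  i=1: a_1=1, p_1 = 1*9 + 1 = 10, q_1 = 1*1 + 0 = 1.
  i=2: a_2=3, p_2 = 3*10 + 9 = 39, q_2 = 3*1 + 1 = 4.
  i=3: a_3=1, p_3 = 1*39 + 10 = 49, q_3 = 1*4 + 1 = 5.
Check: 49^2 - 96*5^2 = 2401 - 2400 = 1, so (x, y) = (49, 5) solves the equation, and by the theorem it is the least positive solution.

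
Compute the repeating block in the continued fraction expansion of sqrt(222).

[14; (1, 8, 1, 28)]

Write x_i = (sqrt(222) + m_i)/d_i with (m_0, d_0) = (0, 1). a_0 = floor(sqrt(222)) = 14, since 14^2 = 196 <= 222 < 225 = 15^2.
Iterate m_{i+1} = d_i*a_i - m_i, d_{i+1} = (222 - m_{i+1}^2)/d_i, a_{i+1} = floor((a_0 + m_{i+1})/d_{i+1}):
  m_1 = 1*14 - 0 = 14, d_1 = (222 - 14^2)/1 = 26/1 = 26, a_1 = floor((14 + 14)/26) = 1.
  m_2 = 26*1 - 14 = 12, d_2 = (222 - 12^2)/26 = 78/26 = 3, a_2 = floor((14 + 12)/3) = 8.
  m_3 = 3*8 - 12 = 12, d_3 = (222 - 12^2)/3 = 78/3 = 26, a_3 = floor((14 + 12)/26) = 1.
  m_4 = 26*1 - 12 = 14, d_4 = (222 - 14^2)/26 = 26/26 = 1, a_4 = floor((14 + 14)/1) = 28.
  m_5 = 1*28 - 14 = 14, d_5 = (222 - 14^2)/1 = 26/1 = 26: (m_5, d_5) = (m_1, d_1) = (14, 26), so from here the quotients repeat a_1, ..., a_4; the period length is 4.
Hence the expansion of sqrt(222) is a_0 = 14 followed by the repeating block 1, 8, 1, 28 (period 4).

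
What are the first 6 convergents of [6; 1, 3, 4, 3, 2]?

6/1, 7/1, 27/4, 115/17, 372/55, 859/127

Using the convergent recurrence p_i = a_i*p_{i-1} + p_{i-2}, q_i = a_i*q_{i-1} + q_{i-2} with p_{-2}=0, p_{-1}=1, q_{-2}=1, q_{-1}=0:
  i=0: a_0=6, p_0 = 6*1 + 0 = 6, q_0 = 6*0 + 1 = 1.
  i=1: a_1=1, p_1 = 1*6 + 1 = 7, q_1 = 1*1 + 0 = 1.
  i=2: a_2=3, p_2 = 3*7 + 6 = 27, q_2 = 3*1 + 1 = 4.
  i=3: a_3=4, p_3 = 4*27 + 7 = 115, q_3 = 4*4 + 1 = 17.
  i=4: a_4=3, p_4 = 3*115 + 27 = 372, q_4 = 3*17 + 4 = 55.
  i=5: a_5=2, p_5 = 2*372 + 115 = 859, q_5 = 2*55 + 17 = 127.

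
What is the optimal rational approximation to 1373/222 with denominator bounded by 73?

402/65

Expand x = 1373/222 as a continued fraction with the Euclidean algorithm:
  1373 = 6*222 + 41, so a_0 = 6.
  222 = 5*41 + 17, so a_1 = 5.
  41 = 2*17 + 7, so a_2 = 2.
  17 = 2*7 + 3, so a_3 = 2.
  7 = 2*3 + 1, so a_4 = 2.
  3 = 3*1 + 0, so a_5 = 3.
so x = [6; 5, 2, 2, 2, 3].
Convergents (p_i = a_i*p_{i-1} + p_{i-2}, q_i = a_i*q_{i-1} + q_{i-2} with p_{-2}=0, p_{-1}=1, q_{-2}=1, q_{-1}=0), until the denominator exceeds 73:
  i=0: a_0=6, p_0 = 6*1 + 0 = 6, q_0 = 6*0 + 1 = 1.
  i=1: a_1=5, p_1 = 5*6 + 1 = 31, q_1 = 5*1 + 0 = 5.
  i=2: a_2=2, p_2 = 2*31 + 6 = 68, q_2 = 2*5 + 1 = 11.
  i=3: a_3=2, p_3 = 2*68 + 31 = 167, q_3 = 2*11 + 5 = 27.
  i=4: a_4=2, p_4 = 2*167 + 68 = 402, q_4 = 2*27 + 11 = 65.
  i=5: a_5=3, p_5 = 3*402 + 167 = 1373, q_5 = 3*65 + 27 = 222.
q_5 = 222 > 73, so the last convergent with denominator <= 73 is p_4/q_4 = 402/65.
The closest fraction with denominator <= 73 is either p_4/q_4 or the intermediate fraction (k*p_4 + p_3)/(k*q_4 + q_3) with the largest k >= 1 whose denominator stays <= 73; these approach x as k grows, and every other convergent or intermediate fraction in range is farther away.
Largest k: floor((73 - q_3)/q_4) = floor((73 - 27)/65) = 0.
Since k = 0, no intermediate fraction beyond p_4/q_4 has denominator <= 73, so the convergent 402/65 is the closest (its error is |1373*65 - 402*222|/(222*65) = 1/14430).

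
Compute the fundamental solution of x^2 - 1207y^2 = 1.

First expand sqrt(1207) as a continued fraction. With x_i = (sqrt(1207) + m_i)/d_i and (m_0, d_0) = (0, 1): a_0 = floor(sqrt(1207)) = 34, since 34^2 = 1156 <= 1207 < 1225 = 35^2.
Iterate m_{i+1} = d_i*a_i - m_i, d_{i+1} = (1207 - m_{i+1}^2)/d_i, a_{i+1} = floor((a_0 + m_{i+1})/d_{i+1}):
  m_1 = 1*34 - 0 = 34, d_1 = (1207 - 34^2)/1 = 51/1 = 51, a_1 = floor((34 + 34)/51) = 1.
  m_2 = 51*1 - 34 = 17, d_2 = (1207 - 17^2)/51 = 918/51 = 18, a_2 = floor((34 + 17)/18) = 2.
  m_3 = 18*2 - 17 = 19, d_3 = (1207 - 19^2)/18 = 846/18 = 47, a_3 = floor((34 + 19)/47) = 1.
  m_4 = 47*1 - 19 = 28, d_4 = (1207 - 28^2)/47 = 423/47 = 9, a_4 = floor((34 + 28)/9) = 6.
  m_5 = 9*6 - 28 = 26, d_5 = (1207 - 26^2)/9 = 531/9 = 59, a_5 = floor((34 + 26)/59) = 1.
  m_6 = 59*1 - 26 = 33, d_6 = (1207 - 33^2)/59 = 118/59 = 2, a_6 = floor((34 + 33)/2) = 33.
  m_7 = 2*33 - 33 = 33, d_7 = (1207 - 33^2)/2 = 118/2 = 59, a_7 = floor((34 + 33)/59) = 1.
  m_8 = 59*1 - 33 = 26, d_8 = (1207 - 26^2)/59 = 531/59 = 9, a_8 = floor((34 + 26)/9) = 6.
  m_9 = 9*6 - 26 = 28, d_9 = (1207 - 28^2)/9 = 423/9 = 47, a_9 = floor((34 + 28)/47) = 1.
  m_10 = 47*1 - 28 = 19, d_10 = (1207 - 19^2)/47 = 846/47 = 18, a_10 = floor((34 + 19)/18) = 2.
  m_11 = 18*2 - 19 = 17, d_11 = (1207 - 17^2)/18 = 918/18 = 51, a_11 = floor((34 + 17)/51) = 1.
  m_12 = 51*1 - 17 = 34, d_12 = (1207 - 34^2)/51 = 51/51 = 1, a_12 = floor((34 + 34)/1) = 68.
  m_13 = 1*68 - 34 = 34, d_13 = (1207 - 34^2)/1 = 51/1 = 51: (m_13, d_13) = (m_1, d_1) = (34, 51), so from here the quotients repeat a_1, ..., a_12; the period length is 12.
So sqrt(1207) = [34; (1, 2, 1, 6, 1, 33, 1, 6, 1, 2, 1, 68)] with period length k = 12.
k is even, so the fundamental solution of x^2 - 1207y^2 = 1 is (p_{k-1}, q_{k-1}) = (p_11, q_11); compute convergents through index 11.
Convergents (p_i = a_i*p_{i-1} + p_{i-2}, q_i = a_i*q_{i-1} + q_{i-2} with p_{-2}=0, p_{-1}=1, q_{-2}=1, q_{-1}=0):
  i=0: a_0=34, p_0 = 34*1 + 0 = 34, q_0 = 34*0 + 1 = 1.
  i=1: a_1=1, p_1 = 1*34 + 1 = 35, q_1 = 1*1 + 0 = 1.
  i=2: a_2=2, p_2 = 2*35 + 34 = 104, q_2 = 2*1 + 1 = 3.
  i=3: a_3=1, p_3 = 1*104 + 35 = 139, q_3 = 1*3 + 1 = 4.
  i=4: a_4=6, p_4 = 6*139 + 104 = 938, q_4 = 6*4 + 3 = 27.
  i=5: a_5=1, p_5 = 1*938 + 139 = 1077, q_5 = 1*27 + 4 = 31.
  i=6: a_6=33, p_6 = 33*1077 + 938 = 36479, q_6 = 33*31 + 27 = 1050.
  i=7: a_7=1, p_7 = 1*36479 + 1077 = 37556, q_7 = 1*1050 + 31 = 1081.
  i=8: a_8=6, p_8 = 6*37556 + 36479 = 261815, q_8 = 6*1081 + 1050 = 7536.
  i=9: a_9=1, p_9 = 1*261815 + 37556 = 299371, q_9 = 1*7536 + 1081 = 8617.
  i=10: a_10=2, p_10 = 2*299371 + 261815 = 860557, q_10 = 2*8617 + 7536 = 24770.
  i=11: a_11=1, p_11 = 1*860557 + 299371 = 1159928, q_11 = 1*24770 + 8617 = 33387.
Check: 1159928^2 - 1207*33387^2 = 1345432965184 - 1345432965183 = 1, so (x, y) = (1159928, 33387) solves the equation, and by the theorem it is the least positive solution.

(x, y) = (1159928, 33387)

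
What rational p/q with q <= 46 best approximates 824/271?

Expand x = 824/271 as a continued fraction with the Euclidean algorithm:
  824 = 3*271 + 11, so a_0 = 3.
  271 = 24*11 + 7, so a_1 = 24.
  11 = 1*7 + 4, so a_2 = 1.
  7 = 1*4 + 3, so a_3 = 1.
  4 = 1*3 + 1, so a_4 = 1.
  3 = 3*1 + 0, so a_5 = 3.
so x = [3; 24, 1, 1, 1, 3].
Convergents (p_i = a_i*p_{i-1} + p_{i-2}, q_i = a_i*q_{i-1} + q_{i-2} with p_{-2}=0, p_{-1}=1, q_{-2}=1, q_{-1}=0), until the denominator exceeds 46:
  i=0: a_0=3, p_0 = 3*1 + 0 = 3, q_0 = 3*0 + 1 = 1.
  i=1: a_1=24, p_1 = 24*3 + 1 = 73, q_1 = 24*1 + 0 = 24.
  i=2: a_2=1, p_2 = 1*73 + 3 = 76, q_2 = 1*24 + 1 = 25.
  i=3: a_3=1, p_3 = 1*76 + 73 = 149, q_3 = 1*25 + 24 = 49.
q_3 = 49 > 46, so the last convergent with denominator <= 46 is p_2/q_2 = 76/25.
The closest fraction with denominator <= 46 is either p_2/q_2 or the intermediate fraction (k*p_2 + p_1)/(k*q_2 + q_1) with the largest k >= 1 whose denominator stays <= 46; these approach x as k grows, and every other convergent or intermediate fraction in range is farther away.
Largest k: floor((46 - q_1)/q_2) = floor((46 - 24)/25) = 0.
Since k = 0, no intermediate fraction beyond p_2/q_2 has denominator <= 46, so the convergent 76/25 is the closest (its error is |824*25 - 76*271|/(271*25) = 4/6775).

76/25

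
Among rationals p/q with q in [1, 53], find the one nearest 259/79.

141/43

Expand x = 259/79 as a continued fraction with the Euclidean algorithm:
  259 = 3*79 + 22, so a_0 = 3.
  79 = 3*22 + 13, so a_1 = 3.
  22 = 1*13 + 9, so a_2 = 1.
  13 = 1*9 + 4, so a_3 = 1.
  9 = 2*4 + 1, so a_4 = 2.
  4 = 4*1 + 0, so a_5 = 4.
so x = [3; 3, 1, 1, 2, 4].
Convergents (p_i = a_i*p_{i-1} + p_{i-2}, q_i = a_i*q_{i-1} + q_{i-2} with p_{-2}=0, p_{-1}=1, q_{-2}=1, q_{-1}=0), until the denominator exceeds 53:
  i=0: a_0=3, p_0 = 3*1 + 0 = 3, q_0 = 3*0 + 1 = 1.
  i=1: a_1=3, p_1 = 3*3 + 1 = 10, q_1 = 3*1 + 0 = 3.
  i=2: a_2=1, p_2 = 1*10 + 3 = 13, q_2 = 1*3 + 1 = 4.
  i=3: a_3=1, p_3 = 1*13 + 10 = 23, q_3 = 1*4 + 3 = 7.
  i=4: a_4=2, p_4 = 2*23 + 13 = 59, q_4 = 2*7 + 4 = 18.
  i=5: a_5=4, p_5 = 4*59 + 23 = 259, q_5 = 4*18 + 7 = 79.
q_5 = 79 > 53, so the last convergent with denominator <= 53 is p_4/q_4 = 59/18.
The closest fraction with denominator <= 53 is either p_4/q_4 or the intermediate fraction (k*p_4 + p_3)/(k*q_4 + q_3) with the largest k >= 1 whose denominator stays <= 53; these approach x as k grows, and every other convergent or intermediate fraction in range is farther away.
Largest k: floor((53 - q_3)/q_4) = floor((53 - 7)/18) = 2.
That gives (2*59 + 23)/(2*18 + 7) = 141/43.
Compare the errors: |x - 59/18| = |259*18 - 59*79|/(79*18) = 1/1422, and |x - 141/43| = |259*43 - 141*79|/(79*43) = 2/3397.
Cross-multiplying, 2*1422 = 2844 < 3397 = 1*3397, so 2/3397 is smaller: the intermediate fraction 141/43 is closer to x than 59/18.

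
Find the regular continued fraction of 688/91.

Run the Euclidean algorithm on 688 and 91; the successive quotients are the partial quotients a_0, a_1, ... (each step inverts the fractional part left over by the previous one):
  688 = 7*91 + 51, so a_0 = 7.
  91 = 1*51 + 40, so a_1 = 1.
  51 = 1*40 + 11, so a_2 = 1.
  40 = 3*11 + 7, so a_3 = 3.
  11 = 1*7 + 4, so a_4 = 1.
  7 = 1*4 + 3, so a_5 = 1.
  4 = 1*3 + 1, so a_6 = 1.
  3 = 3*1 + 0, so a_7 = 3.
The remainder reaches 0 after 8 divisions, so the expansion has 8 partial quotients, read off in order.

[7; 1, 1, 3, 1, 1, 1, 3]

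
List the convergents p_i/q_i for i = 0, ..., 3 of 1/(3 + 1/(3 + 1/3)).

0/1, 1/3, 3/10, 10/33

Using the convergent recurrence p_i = a_i*p_{i-1} + p_{i-2}, q_i = a_i*q_{i-1} + q_{i-2} with p_{-2}=0, p_{-1}=1, q_{-2}=1, q_{-1}=0:
  i=0: a_0=0, p_0 = 0*1 + 0 = 0, q_0 = 0*0 + 1 = 1.
  i=1: a_1=3, p_1 = 3*0 + 1 = 1, q_1 = 3*1 + 0 = 3.
  i=2: a_2=3, p_2 = 3*1 + 0 = 3, q_2 = 3*3 + 1 = 10.
  i=3: a_3=3, p_3 = 3*3 + 1 = 10, q_3 = 3*10 + 3 = 33.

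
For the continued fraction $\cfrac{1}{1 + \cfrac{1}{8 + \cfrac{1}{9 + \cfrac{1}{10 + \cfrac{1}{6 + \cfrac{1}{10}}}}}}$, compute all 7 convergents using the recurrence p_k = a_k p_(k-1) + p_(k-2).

0/1, 1/1, 8/9, 73/82, 738/829, 4501/5056, 45748/51389

Using the convergent recurrence p_i = a_i*p_{i-1} + p_{i-2}, q_i = a_i*q_{i-1} + q_{i-2} with p_{-2}=0, p_{-1}=1, q_{-2}=1, q_{-1}=0:
  i=0: a_0=0, p_0 = 0*1 + 0 = 0, q_0 = 0*0 + 1 = 1.
  i=1: a_1=1, p_1 = 1*0 + 1 = 1, q_1 = 1*1 + 0 = 1.
  i=2: a_2=8, p_2 = 8*1 + 0 = 8, q_2 = 8*1 + 1 = 9.
  i=3: a_3=9, p_3 = 9*8 + 1 = 73, q_3 = 9*9 + 1 = 82.
  i=4: a_4=10, p_4 = 10*73 + 8 = 738, q_4 = 10*82 + 9 = 829.
  i=5: a_5=6, p_5 = 6*738 + 73 = 4501, q_5 = 6*829 + 82 = 5056.
  i=6: a_6=10, p_6 = 10*4501 + 738 = 45748, q_6 = 10*5056 + 829 = 51389.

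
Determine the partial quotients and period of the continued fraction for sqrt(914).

[30; (4, 3, 3, 4, 60)]

Write x_i = (sqrt(914) + m_i)/d_i with (m_0, d_0) = (0, 1). a_0 = floor(sqrt(914)) = 30, since 30^2 = 900 <= 914 < 961 = 31^2.
Iterate m_{i+1} = d_i*a_i - m_i, d_{i+1} = (914 - m_{i+1}^2)/d_i, a_{i+1} = floor((a_0 + m_{i+1})/d_{i+1}):
  m_1 = 1*30 - 0 = 30, d_1 = (914 - 30^2)/1 = 14/1 = 14, a_1 = floor((30 + 30)/14) = 4.
  m_2 = 14*4 - 30 = 26, d_2 = (914 - 26^2)/14 = 238/14 = 17, a_2 = floor((30 + 26)/17) = 3.
  m_3 = 17*3 - 26 = 25, d_3 = (914 - 25^2)/17 = 289/17 = 17, a_3 = floor((30 + 25)/17) = 3.
  m_4 = 17*3 - 25 = 26, d_4 = (914 - 26^2)/17 = 238/17 = 14, a_4 = floor((30 + 26)/14) = 4.
  m_5 = 14*4 - 26 = 30, d_5 = (914 - 30^2)/14 = 14/14 = 1, a_5 = floor((30 + 30)/1) = 60.
  m_6 = 1*60 - 30 = 30, d_6 = (914 - 30^2)/1 = 14/1 = 14: (m_6, d_6) = (m_1, d_1) = (30, 14), so from here the quotients repeat a_1, ..., a_5; the period length is 5.
Hence the expansion of sqrt(914) is a_0 = 30 followed by the repeating block 4, 3, 3, 4, 60 (period 5).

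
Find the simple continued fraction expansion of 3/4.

Run the Euclidean algorithm on 3 and 4; the successive quotients are the partial quotients a_0, a_1, ... (each step inverts the fractional part left over by the previous one):
  3 = 0*4 + 3, so a_0 = 0.
  4 = 1*3 + 1, so a_1 = 1.
  3 = 3*1 + 0, so a_2 = 3.
The remainder reaches 0 after 3 divisions, so the expansion has 3 partial quotients, read off in order.

[0; 1, 3]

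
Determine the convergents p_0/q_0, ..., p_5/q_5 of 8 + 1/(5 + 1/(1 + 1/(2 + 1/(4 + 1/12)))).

8/1, 41/5, 49/6, 139/17, 605/74, 7399/905

Using the convergent recurrence p_i = a_i*p_{i-1} + p_{i-2}, q_i = a_i*q_{i-1} + q_{i-2} with p_{-2}=0, p_{-1}=1, q_{-2}=1, q_{-1}=0:
  i=0: a_0=8, p_0 = 8*1 + 0 = 8, q_0 = 8*0 + 1 = 1.
  i=1: a_1=5, p_1 = 5*8 + 1 = 41, q_1 = 5*1 + 0 = 5.
  i=2: a_2=1, p_2 = 1*41 + 8 = 49, q_2 = 1*5 + 1 = 6.
  i=3: a_3=2, p_3 = 2*49 + 41 = 139, q_3 = 2*6 + 5 = 17.
  i=4: a_4=4, p_4 = 4*139 + 49 = 605, q_4 = 4*17 + 6 = 74.
  i=5: a_5=12, p_5 = 12*605 + 139 = 7399, q_5 = 12*74 + 17 = 905.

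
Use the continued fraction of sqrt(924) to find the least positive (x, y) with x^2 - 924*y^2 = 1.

First expand sqrt(924) as a continued fraction. With x_i = (sqrt(924) + m_i)/d_i and (m_0, d_0) = (0, 1): a_0 = floor(sqrt(924)) = 30, since 30^2 = 900 <= 924 < 961 = 31^2.
Iterate m_{i+1} = d_i*a_i - m_i, d_{i+1} = (924 - m_{i+1}^2)/d_i, a_{i+1} = floor((a_0 + m_{i+1})/d_{i+1}):
  m_1 = 1*30 - 0 = 30, d_1 = (924 - 30^2)/1 = 24/1 = 24, a_1 = floor((30 + 30)/24) = 2.
  m_2 = 24*2 - 30 = 18, d_2 = (924 - 18^2)/24 = 600/24 = 25, a_2 = floor((30 + 18)/25) = 1.
  m_3 = 25*1 - 18 = 7, d_3 = (924 - 7^2)/25 = 875/25 = 35, a_3 = floor((30 + 7)/35) = 1.
  m_4 = 35*1 - 7 = 28, d_4 = (924 - 28^2)/35 = 140/35 = 4, a_4 = floor((30 + 28)/4) = 14.
  m_5 = 4*14 - 28 = 28, d_5 = (924 - 28^2)/4 = 140/4 = 35, a_5 = floor((30 + 28)/35) = 1.
  m_6 = 35*1 - 28 = 7, d_6 = (924 - 7^2)/35 = 875/35 = 25, a_6 = floor((30 + 7)/25) = 1.
  m_7 = 25*1 - 7 = 18, d_7 = (924 - 18^2)/25 = 600/25 = 24, a_7 = floor((30 + 18)/24) = 2.
  m_8 = 24*2 - 18 = 30, d_8 = (924 - 30^2)/24 = 24/24 = 1, a_8 = floor((30 + 30)/1) = 60.
  m_9 = 1*60 - 30 = 30, d_9 = (924 - 30^2)/1 = 24/1 = 24: (m_9, d_9) = (m_1, d_1) = (30, 24), so from here the quotients repeat a_1, ..., a_8; the period length is 8.
So sqrt(924) = [30; (2, 1, 1, 14, 1, 1, 2, 60)] with period length k = 8.
k is even, so the fundamental solution of x^2 - 924y^2 = 1 is (p_{k-1}, q_{k-1}) = (p_7, q_7); compute convergents through index 7.
Convergents (p_i = a_i*p_{i-1} + p_{i-2}, q_i = a_i*q_{i-1} + q_{i-2} with p_{-2}=0, p_{-1}=1, q_{-2}=1, q_{-1}=0):
  i=0: a_0=30, p_0 = 30*1 + 0 = 30, q_0 = 30*0 + 1 = 1.
  i=1: a_1=2, p_1 = 2*30 + 1 = 61, q_1 = 2*1 + 0 = 2.
  i=2: a_2=1, p_2 = 1*61 + 30 = 91, q_2 = 1*2 + 1 = 3.
  i=3: a_3=1, p_3 = 1*91 + 61 = 152, q_3 = 1*3 + 2 = 5.
  i=4: a_4=14, p_4 = 14*152 + 91 = 2219, q_4 = 14*5 + 3 = 73.
  i=5: a_5=1, p_5 = 1*2219 + 152 = 2371, q_5 = 1*73 + 5 = 78.
  i=6: a_6=1, p_6 = 1*2371 + 2219 = 4590, q_6 = 1*78 + 73 = 151.
  i=7: a_7=2, p_7 = 2*4590 + 2371 = 11551, q_7 = 2*151 + 78 = 380.
Check: 11551^2 - 924*380^2 = 133425601 - 133425600 = 1, so (x, y) = (11551, 380) solves the equation, and by the theorem it is the least positive solution.

(x, y) = (11551, 380)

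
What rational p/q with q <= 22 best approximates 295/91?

68/21

Expand x = 295/91 as a continued fraction with the Euclidean algorithm:
  295 = 3*91 + 22, so a_0 = 3.
  91 = 4*22 + 3, so a_1 = 4.
  22 = 7*3 + 1, so a_2 = 7.
  3 = 3*1 + 0, so a_3 = 3.
so x = [3; 4, 7, 3].
Convergents (p_i = a_i*p_{i-1} + p_{i-2}, q_i = a_i*q_{i-1} + q_{i-2} with p_{-2}=0, p_{-1}=1, q_{-2}=1, q_{-1}=0), until the denominator exceeds 22:
  i=0: a_0=3, p_0 = 3*1 + 0 = 3, q_0 = 3*0 + 1 = 1.
  i=1: a_1=4, p_1 = 4*3 + 1 = 13, q_1 = 4*1 + 0 = 4.
  i=2: a_2=7, p_2 = 7*13 + 3 = 94, q_2 = 7*4 + 1 = 29.
q_2 = 29 > 22, so the last convergent with denominator <= 22 is p_1/q_1 = 13/4.
The closest fraction with denominator <= 22 is either p_1/q_1 or the intermediate fraction (k*p_1 + p_0)/(k*q_1 + q_0) with the largest k >= 1 whose denominator stays <= 22; these approach x as k grows, and every other convergent or intermediate fraction in range is farther away.
Largest k: floor((22 - q_0)/q_1) = floor((22 - 1)/4) = 5.
That gives (5*13 + 3)/(5*4 + 1) = 68/21.
Compare the errors: |x - 13/4| = |295*4 - 13*91|/(91*4) = 3/364, and |x - 68/21| = |295*21 - 68*91|/(91*21) = 7/1911.
Cross-multiplying, 7*364 = 2548 < 5733 = 3*1911, so 7/1911 is smaller: the intermediate fraction 68/21 is closer to x than 13/4.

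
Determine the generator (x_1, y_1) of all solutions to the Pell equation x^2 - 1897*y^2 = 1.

First expand sqrt(1897) as a continued fraction. With x_i = (sqrt(1897) + m_i)/d_i and (m_0, d_0) = (0, 1): a_0 = floor(sqrt(1897)) = 43, since 43^2 = 1849 <= 1897 < 1936 = 44^2.
Iterate m_{i+1} = d_i*a_i - m_i, d_{i+1} = (1897 - m_{i+1}^2)/d_i, a_{i+1} = floor((a_0 + m_{i+1})/d_{i+1}):
  m_1 = 1*43 - 0 = 43, d_1 = (1897 - 43^2)/1 = 48/1 = 48, a_1 = floor((43 + 43)/48) = 1.
  m_2 = 48*1 - 43 = 5, d_2 = (1897 - 5^2)/48 = 1872/48 = 39, a_2 = floor((43 + 5)/39) = 1.
  m_3 = 39*1 - 5 = 34, d_3 = (1897 - 34^2)/39 = 741/39 = 19, a_3 = floor((43 + 34)/19) = 4.
  m_4 = 19*4 - 34 = 42, d_4 = (1897 - 42^2)/19 = 133/19 = 7, a_4 = floor((43 + 42)/7) = 12.
  m_5 = 7*12 - 42 = 42, d_5 = (1897 - 42^2)/7 = 133/7 = 19, a_5 = floor((43 + 42)/19) = 4.
  m_6 = 19*4 - 42 = 34, d_6 = (1897 - 34^2)/19 = 741/19 = 39, a_6 = floor((43 + 34)/39) = 1.
  m_7 = 39*1 - 34 = 5, d_7 = (1897 - 5^2)/39 = 1872/39 = 48, a_7 = floor((43 + 5)/48) = 1.
  m_8 = 48*1 - 5 = 43, d_8 = (1897 - 43^2)/48 = 48/48 = 1, a_8 = floor((43 + 43)/1) = 86.
  m_9 = 1*86 - 43 = 43, d_9 = (1897 - 43^2)/1 = 48/1 = 48: (m_9, d_9) = (m_1, d_1) = (43, 48), so from here the quotients repeat a_1, ..., a_8; the period length is 8.
So sqrt(1897) = [43; (1, 1, 4, 12, 4, 1, 1, 86)] with period length k = 8.
k is even, so the fundamental solution of x^2 - 1897y^2 = 1 is (p_{k-1}, q_{k-1}) = (p_7, q_7); compute convergents through index 7.
Convergents (p_i = a_i*p_{i-1} + p_{i-2}, q_i = a_i*q_{i-1} + q_{i-2} with p_{-2}=0, p_{-1}=1, q_{-2}=1, q_{-1}=0):
  i=0: a_0=43, p_0 = 43*1 + 0 = 43, q_0 = 43*0 + 1 = 1.
  i=1: a_1=1, p_1 = 1*43 + 1 = 44, q_1 = 1*1 + 0 = 1.
  i=2: a_2=1, p_2 = 1*44 + 43 = 87, q_2 = 1*1 + 1 = 2.
  i=3: a_3=4, p_3 = 4*87 + 44 = 392, q_3 = 4*2 + 1 = 9.
  i=4: a_4=12, p_4 = 12*392 + 87 = 4791, q_4 = 12*9 + 2 = 110.
  i=5: a_5=4, p_5 = 4*4791 + 392 = 19556, q_5 = 4*110 + 9 = 449.
  i=6: a_6=1, p_6 = 1*19556 + 4791 = 24347, q_6 = 1*449 + 110 = 559.
  i=7: a_7=1, p_7 = 1*24347 + 19556 = 43903, q_7 = 1*559 + 449 = 1008.
Check: 43903^2 - 1897*1008^2 = 1927473409 - 1927473408 = 1, so (x, y) = (43903, 1008) solves the equation, and by the theorem it is the least positive solution.

(x, y) = (43903, 1008)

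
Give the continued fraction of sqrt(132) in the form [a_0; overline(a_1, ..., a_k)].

Write x_i = (sqrt(132) + m_i)/d_i with (m_0, d_0) = (0, 1). a_0 = floor(sqrt(132)) = 11, since 11^2 = 121 <= 132 < 144 = 12^2.
Iterate m_{i+1} = d_i*a_i - m_i, d_{i+1} = (132 - m_{i+1}^2)/d_i, a_{i+1} = floor((a_0 + m_{i+1})/d_{i+1}):
  m_1 = 1*11 - 0 = 11, d_1 = (132 - 11^2)/1 = 11/1 = 11, a_1 = floor((11 + 11)/11) = 2.
  m_2 = 11*2 - 11 = 11, d_2 = (132 - 11^2)/11 = 11/11 = 1, a_2 = floor((11 + 11)/1) = 22.
  m_3 = 1*22 - 11 = 11, d_3 = (132 - 11^2)/1 = 11/1 = 11: (m_3, d_3) = (m_1, d_1) = (11, 11), so from here the quotients repeat a_1, a_2; the period length is 2.
Hence the expansion of sqrt(132) is a_0 = 11 followed by the repeating block 2, 22 (period 2).

[11; overline(2, 22)]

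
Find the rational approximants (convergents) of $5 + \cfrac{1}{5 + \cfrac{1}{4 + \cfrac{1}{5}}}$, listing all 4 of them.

Using the convergent recurrence p_i = a_i*p_{i-1} + p_{i-2}, q_i = a_i*q_{i-1} + q_{i-2} with p_{-2}=0, p_{-1}=1, q_{-2}=1, q_{-1}=0:
  i=0: a_0=5, p_0 = 5*1 + 0 = 5, q_0 = 5*0 + 1 = 1.
  i=1: a_1=5, p_1 = 5*5 + 1 = 26, q_1 = 5*1 + 0 = 5.
  i=2: a_2=4, p_2 = 4*26 + 5 = 109, q_2 = 4*5 + 1 = 21.
  i=3: a_3=5, p_3 = 5*109 + 26 = 571, q_3 = 5*21 + 5 = 110.

5/1, 26/5, 109/21, 571/110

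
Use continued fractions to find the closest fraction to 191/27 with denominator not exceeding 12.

85/12

Expand x = 191/27 as a continued fraction with the Euclidean algorithm:
  191 = 7*27 + 2, so a_0 = 7.
  27 = 13*2 + 1, so a_1 = 13.
  2 = 2*1 + 0, so a_2 = 2.
so x = [7; 13, 2].
Convergents (p_i = a_i*p_{i-1} + p_{i-2}, q_i = a_i*q_{i-1} + q_{i-2} with p_{-2}=0, p_{-1}=1, q_{-2}=1, q_{-1}=0), until the denominator exceeds 12:
  i=0: a_0=7, p_0 = 7*1 + 0 = 7, q_0 = 7*0 + 1 = 1.
  i=1: a_1=13, p_1 = 13*7 + 1 = 92, q_1 = 13*1 + 0 = 13.
q_1 = 13 > 12, so the last convergent with denominator <= 12 is p_0/q_0 = 7/1.
The closest fraction with denominator <= 12 is either p_0/q_0 or the intermediate fraction (k*p_0 + p_{-1})/(k*q_0 + q_{-1}) with the largest k >= 1 whose denominator stays <= 12; these approach x as k grows, and every other convergent or intermediate fraction in range is farther away.
Largest k: floor((12 - q_{-1})/q_0) = floor((12 - 0)/1) = 12 (using the seeds p_{-1} = 1, q_{-1} = 0).
That gives (12*7 + 1)/(12*1 + 0) = 85/12.
Compare the errors: |x - 7/1| = |191*1 - 7*27|/(27*1) = 2/27, and |x - 85/12| = |191*12 - 85*27|/(27*12) = 3/324.
Cross-multiplying, 3*27 = 81 < 648 = 2*324, so 3/324 is smaller: the intermediate fraction 85/12 is closer to x than 7/1.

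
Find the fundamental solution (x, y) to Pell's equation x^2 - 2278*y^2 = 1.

(x, y) = (14945957, 313146)

First expand sqrt(2278) as a continued fraction. With x_i = (sqrt(2278) + m_i)/d_i and (m_0, d_0) = (0, 1): a_0 = floor(sqrt(2278)) = 47, since 47^2 = 2209 <= 2278 < 2304 = 48^2.
Iterate m_{i+1} = d_i*a_i - m_i, d_{i+1} = (2278 - m_{i+1}^2)/d_i, a_{i+1} = floor((a_0 + m_{i+1})/d_{i+1}):
  m_1 = 1*47 - 0 = 47, d_1 = (2278 - 47^2)/1 = 69/1 = 69, a_1 = floor((47 + 47)/69) = 1.
  m_2 = 69*1 - 47 = 22, d_2 = (2278 - 22^2)/69 = 1794/69 = 26, a_2 = floor((47 + 22)/26) = 2.
  m_3 = 26*2 - 22 = 30, d_3 = (2278 - 30^2)/26 = 1378/26 = 53, a_3 = floor((47 + 30)/53) = 1.
  m_4 = 53*1 - 30 = 23, d_4 = (2278 - 23^2)/53 = 1749/53 = 33, a_4 = floor((47 + 23)/33) = 2.
  m_5 = 33*2 - 23 = 43, d_5 = (2278 - 43^2)/33 = 429/33 = 13, a_5 = floor((47 + 43)/13) = 6.
  m_6 = 13*6 - 43 = 35, d_6 = (2278 - 35^2)/13 = 1053/13 = 81, a_6 = floor((47 + 35)/81) = 1.
  m_7 = 81*1 - 35 = 46, d_7 = (2278 - 46^2)/81 = 162/81 = 2, a_7 = floor((47 + 46)/2) = 46.
  m_8 = 2*46 - 46 = 46, d_8 = (2278 - 46^2)/2 = 162/2 = 81, a_8 = floor((47 + 46)/81) = 1.
  m_9 = 81*1 - 46 = 35, d_9 = (2278 - 35^2)/81 = 1053/81 = 13, a_9 = floor((47 + 35)/13) = 6.
  m_10 = 13*6 - 35 = 43, d_10 = (2278 - 43^2)/13 = 429/13 = 33, a_10 = floor((47 + 43)/33) = 2.
  m_11 = 33*2 - 43 = 23, d_11 = (2278 - 23^2)/33 = 1749/33 = 53, a_11 = floor((47 + 23)/53) = 1.
  m_12 = 53*1 - 23 = 30, d_12 = (2278 - 30^2)/53 = 1378/53 = 26, a_12 = floor((47 + 30)/26) = 2.
  m_13 = 26*2 - 30 = 22, d_13 = (2278 - 22^2)/26 = 1794/26 = 69, a_13 = floor((47 + 22)/69) = 1.
  m_14 = 69*1 - 22 = 47, d_14 = (2278 - 47^2)/69 = 69/69 = 1, a_14 = floor((47 + 47)/1) = 94.
  m_15 = 1*94 - 47 = 47, d_15 = (2278 - 47^2)/1 = 69/1 = 69: (m_15, d_15) = (m_1, d_1) = (47, 69), so from here the quotients repeat a_1, ..., a_14; the period length is 14.
So sqrt(2278) = [47; (1, 2, 1, 2, 6, 1, 46, 1, 6, 2, 1, 2, 1, 94)] with period length k = 14.
k is even, so the fundamental solution of x^2 - 2278y^2 = 1 is (p_{k-1}, q_{k-1}) = (p_13, q_13); compute convergents through index 13.
Convergents (p_i = a_i*p_{i-1} + p_{i-2}, q_i = a_i*q_{i-1} + q_{i-2} with p_{-2}=0, p_{-1}=1, q_{-2}=1, q_{-1}=0):
  i=0: a_0=47, p_0 = 47*1 + 0 = 47, q_0 = 47*0 + 1 = 1.
  i=1: a_1=1, p_1 = 1*47 + 1 = 48, q_1 = 1*1 + 0 = 1.
  i=2: a_2=2, p_2 = 2*48 + 47 = 143, q_2 = 2*1 + 1 = 3.
  i=3: a_3=1, p_3 = 1*143 + 48 = 191, q_3 = 1*3 + 1 = 4.
  i=4: a_4=2, p_4 = 2*191 + 143 = 525, q_4 = 2*4 + 3 = 11.
  i=5: a_5=6, p_5 = 6*525 + 191 = 3341, q_5 = 6*11 + 4 = 70.
  i=6: a_6=1, p_6 = 1*3341 + 525 = 3866, q_6 = 1*70 + 11 = 81.
  i=7: a_7=46, p_7 = 46*3866 + 3341 = 181177, q_7 = 46*81 + 70 = 3796.
  i=8: a_8=1, p_8 = 1*181177 + 3866 = 185043, q_8 = 1*3796 + 81 = 3877.
  i=9: a_9=6, p_9 = 6*185043 + 181177 = 1291435, q_9 = 6*3877 + 3796 = 27058.
  i=10: a_10=2, p_10 = 2*1291435 + 185043 = 2767913, q_10 = 2*27058 + 3877 = 57993.
  i=11: a_11=1, p_11 = 1*2767913 + 1291435 = 4059348, q_11 = 1*57993 + 27058 = 85051.
  i=12: a_12=2, p_12 = 2*4059348 + 2767913 = 10886609, q_12 = 2*85051 + 57993 = 228095.
  i=13: a_13=1, p_13 = 1*10886609 + 4059348 = 14945957, q_13 = 1*228095 + 85051 = 313146.
Check: 14945957^2 - 2278*313146^2 = 223381630645849 - 223381630645848 = 1, so (x, y) = (14945957, 313146) solves the equation, and by the theorem it is the least positive solution.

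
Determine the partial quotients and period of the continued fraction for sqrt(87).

[9; (3, 18)]

Write x_i = (sqrt(87) + m_i)/d_i with (m_0, d_0) = (0, 1). a_0 = floor(sqrt(87)) = 9, since 9^2 = 81 <= 87 < 100 = 10^2.
Iterate m_{i+1} = d_i*a_i - m_i, d_{i+1} = (87 - m_{i+1}^2)/d_i, a_{i+1} = floor((a_0 + m_{i+1})/d_{i+1}):
  m_1 = 1*9 - 0 = 9, d_1 = (87 - 9^2)/1 = 6/1 = 6, a_1 = floor((9 + 9)/6) = 3.
  m_2 = 6*3 - 9 = 9, d_2 = (87 - 9^2)/6 = 6/6 = 1, a_2 = floor((9 + 9)/1) = 18.
  m_3 = 1*18 - 9 = 9, d_3 = (87 - 9^2)/1 = 6/1 = 6: (m_3, d_3) = (m_1, d_1) = (9, 6), so from here the quotients repeat a_1, a_2; the period length is 2.
Hence the expansion of sqrt(87) is a_0 = 9 followed by the repeating block 3, 18 (period 2).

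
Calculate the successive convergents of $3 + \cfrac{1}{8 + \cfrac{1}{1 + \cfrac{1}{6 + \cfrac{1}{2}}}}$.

Using the convergent recurrence p_i = a_i*p_{i-1} + p_{i-2}, q_i = a_i*q_{i-1} + q_{i-2} with p_{-2}=0, p_{-1}=1, q_{-2}=1, q_{-1}=0:
  i=0: a_0=3, p_0 = 3*1 + 0 = 3, q_0 = 3*0 + 1 = 1.
  i=1: a_1=8, p_1 = 8*3 + 1 = 25, q_1 = 8*1 + 0 = 8.
  i=2: a_2=1, p_2 = 1*25 + 3 = 28, q_2 = 1*8 + 1 = 9.
  i=3: a_3=6, p_3 = 6*28 + 25 = 193, q_3 = 6*9 + 8 = 62.
  i=4: a_4=2, p_4 = 2*193 + 28 = 414, q_4 = 2*62 + 9 = 133.

3/1, 25/8, 28/9, 193/62, 414/133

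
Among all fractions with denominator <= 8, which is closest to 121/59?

Expand x = 121/59 as a continued fraction with the Euclidean algorithm:
  121 = 2*59 + 3, so a_0 = 2.
  59 = 19*3 + 2, so a_1 = 19.
  3 = 1*2 + 1, so a_2 = 1.
  2 = 2*1 + 0, so a_3 = 2.
so x = [2; 19, 1, 2].
Convergents (p_i = a_i*p_{i-1} + p_{i-2}, q_i = a_i*q_{i-1} + q_{i-2} with p_{-2}=0, p_{-1}=1, q_{-2}=1, q_{-1}=0), until the denominator exceeds 8:
  i=0: a_0=2, p_0 = 2*1 + 0 = 2, q_0 = 2*0 + 1 = 1.
  i=1: a_1=19, p_1 = 19*2 + 1 = 39, q_1 = 19*1 + 0 = 19.
q_1 = 19 > 8, so the last convergent with denominator <= 8 is p_0/q_0 = 2/1.
The closest fraction with denominator <= 8 is either p_0/q_0 or the intermediate fraction (k*p_0 + p_{-1})/(k*q_0 + q_{-1}) with the largest k >= 1 whose denominator stays <= 8; these approach x as k grows, and every other convergent or intermediate fraction in range is farther away.
Largest k: floor((8 - q_{-1})/q_0) = floor((8 - 0)/1) = 8 (using the seeds p_{-1} = 1, q_{-1} = 0).
That gives (8*2 + 1)/(8*1 + 0) = 17/8.
Compare the errors: |x - 2/1| = |121*1 - 2*59|/(59*1) = 3/59, and |x - 17/8| = |121*8 - 17*59|/(59*8) = 35/472.
Cross-multiplying, 3*472 = 1416 < 2065 = 35*59, so 3/59 is smaller: the convergent 2/1 is closer to x than 17/8.

2/1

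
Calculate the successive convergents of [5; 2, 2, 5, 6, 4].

Using the convergent recurrence p_i = a_i*p_{i-1} + p_{i-2}, q_i = a_i*q_{i-1} + q_{i-2} with p_{-2}=0, p_{-1}=1, q_{-2}=1, q_{-1}=0:
  i=0: a_0=5, p_0 = 5*1 + 0 = 5, q_0 = 5*0 + 1 = 1.
  i=1: a_1=2, p_1 = 2*5 + 1 = 11, q_1 = 2*1 + 0 = 2.
  i=2: a_2=2, p_2 = 2*11 + 5 = 27, q_2 = 2*2 + 1 = 5.
  i=3: a_3=5, p_3 = 5*27 + 11 = 146, q_3 = 5*5 + 2 = 27.
  i=4: a_4=6, p_4 = 6*146 + 27 = 903, q_4 = 6*27 + 5 = 167.
  i=5: a_5=4, p_5 = 4*903 + 146 = 3758, q_5 = 4*167 + 27 = 695.

5/1, 11/2, 27/5, 146/27, 903/167, 3758/695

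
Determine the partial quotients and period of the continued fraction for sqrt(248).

[15; (1, 2, 1, 30)]

Write x_i = (sqrt(248) + m_i)/d_i with (m_0, d_0) = (0, 1). a_0 = floor(sqrt(248)) = 15, since 15^2 = 225 <= 248 < 256 = 16^2.
Iterate m_{i+1} = d_i*a_i - m_i, d_{i+1} = (248 - m_{i+1}^2)/d_i, a_{i+1} = floor((a_0 + m_{i+1})/d_{i+1}):
  m_1 = 1*15 - 0 = 15, d_1 = (248 - 15^2)/1 = 23/1 = 23, a_1 = floor((15 + 15)/23) = 1.
  m_2 = 23*1 - 15 = 8, d_2 = (248 - 8^2)/23 = 184/23 = 8, a_2 = floor((15 + 8)/8) = 2.
  m_3 = 8*2 - 8 = 8, d_3 = (248 - 8^2)/8 = 184/8 = 23, a_3 = floor((15 + 8)/23) = 1.
  m_4 = 23*1 - 8 = 15, d_4 = (248 - 15^2)/23 = 23/23 = 1, a_4 = floor((15 + 15)/1) = 30.
  m_5 = 1*30 - 15 = 15, d_5 = (248 - 15^2)/1 = 23/1 = 23: (m_5, d_5) = (m_1, d_1) = (15, 23), so from here the quotients repeat a_1, ..., a_4; the period length is 4.
Hence the expansion of sqrt(248) is a_0 = 15 followed by the repeating block 1, 2, 1, 30 (period 4).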